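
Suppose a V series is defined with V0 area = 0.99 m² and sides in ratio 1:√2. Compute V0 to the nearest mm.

837 × 1183 mm

Let the short side be w mm. Then w · w√2 = 0.99 m² = 990,000 mm².
w² = 990,000/√2, so w ≈ 836.7 mm; long side = w√2 ≈ 1183.2 mm.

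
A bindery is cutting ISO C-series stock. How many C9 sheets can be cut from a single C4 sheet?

32

C4 = 229 × 324 mm; C9 = 40 × 57 mm.
Each halving step doubles the count; 5 steps from C4 to C9.
2^5 = 32.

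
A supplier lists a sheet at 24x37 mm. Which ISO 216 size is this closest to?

A10 (26 × 37 mm)

Aspect ratio 37/24 ≈ 1.542 (ISO target is √2 ≈ 1.414).
In the A-series (A0 area = 1 m²): A10 = 26 × 37 mm.
Off by 2 mm total — nearest standard size.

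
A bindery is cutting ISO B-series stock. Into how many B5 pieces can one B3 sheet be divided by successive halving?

4

Each ISO step halves the sheet: 1 × B3 → 2 × B4 → 4 × B5
From B3 to B5 is 2 halving steps: 2^2 = 4.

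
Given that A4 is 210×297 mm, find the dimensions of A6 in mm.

A5: ⌊297/2⌋ × 210 = 148 × 210 mm
A6: ⌊210/2⌋ × 148 = 105 × 148 mm

105 × 148 mm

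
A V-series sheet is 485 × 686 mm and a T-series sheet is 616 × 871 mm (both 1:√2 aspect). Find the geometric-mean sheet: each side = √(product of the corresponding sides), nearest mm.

Short side: √(485 · 616) = √298760 ≈ 546.6 → 547 mm
Long side: √(686 · 871) = √597506 ≈ 773.0 → 773 mm

547 × 773 mm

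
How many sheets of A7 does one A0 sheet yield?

128

Each ISO step halves the sheet: 1 × A0 → 2 × A1 → 4 × A2 → 8 × A3 → …
From A0 to A7 is 7 halving steps: 2^7 = 128.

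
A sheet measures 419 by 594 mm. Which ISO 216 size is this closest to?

A2 (420 × 594 mm)

Aspect ratio 594/419 ≈ 1.418 — close to the ISO √2 ≈ 1.414.
In the A-series (A0 area = 1 m²): A2 = 420 × 594 mm.
Off by 1 mm total — nearest standard size.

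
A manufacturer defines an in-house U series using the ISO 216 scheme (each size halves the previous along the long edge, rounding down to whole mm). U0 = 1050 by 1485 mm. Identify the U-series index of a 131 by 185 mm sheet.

U0: 1050 × 1485 mm
U1: 742 × 1050 mm
U2: 525 × 742 mm
U3: 371 × 525 mm
U4: 262 × 371 mm
U5: 185 × 262 mm
U6: 131 × 185 mm
U7: 92 × 131 mm
→ matches U6.

U6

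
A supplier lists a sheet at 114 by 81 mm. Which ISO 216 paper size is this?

Aspect ratio 114/81 ≈ 1.407 — close to the ISO √2 ≈ 1.414.
In the C-series (envelope sizes, between A and B): C7 = 81 × 114 mm.

C7 (81 × 114 mm)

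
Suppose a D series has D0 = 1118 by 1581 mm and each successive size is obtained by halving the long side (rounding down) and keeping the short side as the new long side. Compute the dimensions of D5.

197 × 279 mm

D1 = 790 × 1118 mm (from D0 by 1 halving).
D2: ⌊1118/2⌋ × 790 = 559 × 790 mm
D3: ⌊790/2⌋ × 559 = 395 × 559 mm
D4: ⌊559/2⌋ × 395 = 279 × 395 mm
D5: ⌊395/2⌋ × 279 = 197 × 279 mm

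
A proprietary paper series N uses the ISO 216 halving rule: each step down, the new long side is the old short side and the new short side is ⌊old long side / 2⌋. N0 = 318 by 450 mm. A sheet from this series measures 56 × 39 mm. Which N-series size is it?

N6

N0: 318 × 450 mm
N1: 225 × 318 mm
N2: 159 × 225 mm
N3: 112 × 159 mm
N4: 79 × 112 mm
N5: 56 × 79 mm
N6: 39 × 56 mm
N7: 28 × 39 mm
→ matches N6.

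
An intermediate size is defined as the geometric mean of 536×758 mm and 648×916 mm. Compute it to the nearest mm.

589 × 833 mm

Short side: √(536 · 648) = √347328 ≈ 589.3 → 589 mm
Long side: √(758 · 916) = √694328 ≈ 833.3 → 833 mm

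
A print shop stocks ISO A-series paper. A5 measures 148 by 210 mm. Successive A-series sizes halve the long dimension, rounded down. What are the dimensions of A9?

37 × 52 mm

A6: ⌊210/2⌋ × 148 = 105 × 148 mm
A7: ⌊148/2⌋ × 105 = 74 × 105 mm
A8: ⌊105/2⌋ × 74 = 52 × 74 mm
A9: ⌊74/2⌋ × 52 = 37 × 52 mm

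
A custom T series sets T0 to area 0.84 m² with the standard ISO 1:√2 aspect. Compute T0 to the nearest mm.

Let the short side be w mm. Then w · w√2 = 0.84 m² = 840,000 mm².
w² = 840,000/√2, so w ≈ 770.7 mm; long side = w√2 ≈ 1089.9 mm.

771 × 1090 mm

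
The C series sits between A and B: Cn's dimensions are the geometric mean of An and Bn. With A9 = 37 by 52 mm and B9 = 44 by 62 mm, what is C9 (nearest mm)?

40 × 57 mm

Short side: √(37 · 44) = √1628 ≈ 40.3 → 40 mm
Long side: √(52 · 62) = √3224 ≈ 56.8 → 57 mm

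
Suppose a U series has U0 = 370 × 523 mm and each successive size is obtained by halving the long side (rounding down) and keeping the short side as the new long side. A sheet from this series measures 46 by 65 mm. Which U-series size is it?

U6

U0: 370 × 523 mm
U1: 261 × 370 mm
U2: 185 × 261 mm
U3: 130 × 185 mm
U4: 92 × 130 mm
U5: 65 × 92 mm
U6: 46 × 65 mm
U7: 32 × 46 mm
→ matches U6.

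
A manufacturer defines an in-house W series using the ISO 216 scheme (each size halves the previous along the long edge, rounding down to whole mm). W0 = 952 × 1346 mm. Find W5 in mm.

W1: ⌊1346/2⌋ × 952 = 673 × 952 mm
W2: ⌊952/2⌋ × 673 = 476 × 673 mm
W3: ⌊673/2⌋ × 476 = 336 × 476 mm
W4: ⌊476/2⌋ × 336 = 238 × 336 mm
W5: ⌊336/2⌋ × 238 = 168 × 238 mm

168 × 238 mm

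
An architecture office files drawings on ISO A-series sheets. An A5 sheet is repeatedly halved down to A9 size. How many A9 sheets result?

16

Each ISO step halves the sheet: 1 × A5 → 2 × A6 → 4 × A7 → 8 × A8 → …
From A5 to A9 is 4 halving steps: 2^4 = 16.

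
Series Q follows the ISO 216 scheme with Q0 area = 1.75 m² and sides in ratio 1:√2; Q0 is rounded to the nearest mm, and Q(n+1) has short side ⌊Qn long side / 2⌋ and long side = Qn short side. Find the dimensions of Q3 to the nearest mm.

393 × 556 mm

Let Q0's short side be w mm. w · w√2 = 1.75 m² = 1,750,000 mm², so w ≈ 1112.4 mm and w√2 ≈ 1573.2 mm → Q0 = 1112 × 1573 mm.
Q1: ⌊1573/2⌋ × 1112 = 786 × 1112 mm
Q2: ⌊1112/2⌋ × 786 = 556 × 786 mm
Q3: ⌊786/2⌋ × 556 = 393 × 556 mm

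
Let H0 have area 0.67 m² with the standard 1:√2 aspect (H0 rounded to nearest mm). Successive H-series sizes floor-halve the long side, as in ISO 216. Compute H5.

121 × 172 mm

Let H0's short side be w mm. w · w√2 = 0.67 m² = 670,000 mm², so w ≈ 688.3 mm and w√2 ≈ 973.4 mm → H0 = 688 × 973 mm.
H1: ⌊973/2⌋ × 688 = 486 × 688 mm
H2: ⌊688/2⌋ × 486 = 344 × 486 mm
H3: ⌊486/2⌋ × 344 = 243 × 344 mm
H4: ⌊344/2⌋ × 243 = 172 × 243 mm
H5: ⌊243/2⌋ × 172 = 121 × 172 mm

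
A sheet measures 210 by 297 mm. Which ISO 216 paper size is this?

Aspect ratio 297/210 ≈ 1.414 — close to the ISO √2 ≈ 1.414.
In the A-series (A0 area = 1 m²): A4 = 210 × 297 mm.

A4 (210 × 297 mm)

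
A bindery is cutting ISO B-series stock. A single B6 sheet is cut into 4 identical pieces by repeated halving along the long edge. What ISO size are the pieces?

B8

4 = 2^2, so 2 halving steps.
B6 → B7 → … → B8 after 2 steps.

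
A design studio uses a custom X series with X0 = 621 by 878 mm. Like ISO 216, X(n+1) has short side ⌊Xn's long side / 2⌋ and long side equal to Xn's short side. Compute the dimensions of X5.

109 × 155 mm

X1: ⌊878/2⌋ × 621 = 439 × 621 mm
X2: ⌊621/2⌋ × 439 = 310 × 439 mm
X3: ⌊439/2⌋ × 310 = 219 × 310 mm
X4: ⌊310/2⌋ × 219 = 155 × 219 mm
X5: ⌊219/2⌋ × 155 = 109 × 155 mm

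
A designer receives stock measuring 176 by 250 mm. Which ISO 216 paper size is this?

Aspect ratio 250/176 ≈ 1.420 — close to the ISO √2 ≈ 1.414.
In the B-series (B0 = 1000 × 1414 mm): B5 = 176 × 250 mm.

B5 (176 × 250 mm)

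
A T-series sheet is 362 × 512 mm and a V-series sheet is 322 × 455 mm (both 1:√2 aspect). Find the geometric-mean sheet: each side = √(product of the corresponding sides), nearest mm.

Short side: √(362 · 322) = √116564 ≈ 341.4 → 341 mm
Long side: √(512 · 455) = √232960 ≈ 482.7 → 483 mm

341 × 483 mm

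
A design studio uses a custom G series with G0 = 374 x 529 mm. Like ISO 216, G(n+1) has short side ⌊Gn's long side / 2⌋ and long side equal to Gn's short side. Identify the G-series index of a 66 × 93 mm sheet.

G0: 374 × 529 mm
G1: 264 × 374 mm
G2: 187 × 264 mm
G3: 132 × 187 mm
G4: 93 × 132 mm
G5: 66 × 93 mm
G6: 46 × 66 mm
→ matches G5.

G5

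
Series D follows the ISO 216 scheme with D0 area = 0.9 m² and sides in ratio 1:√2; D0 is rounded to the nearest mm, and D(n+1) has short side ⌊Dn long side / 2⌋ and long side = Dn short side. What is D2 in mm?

Let D0's short side be w mm. w · w√2 = 0.9 m² = 900,000 mm², so w ≈ 797.7 mm and w√2 ≈ 1128.2 mm → D0 = 798 × 1128 mm.
D1: ⌊1128/2⌋ × 798 = 564 × 798 mm
D2: ⌊798/2⌋ × 564 = 399 × 564 mm

399 × 564 mm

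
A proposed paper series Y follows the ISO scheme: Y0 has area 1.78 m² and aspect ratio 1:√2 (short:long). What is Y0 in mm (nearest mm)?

1122 × 1587 mm

Let the short side be w mm. Then w · w√2 = 1.78 m² = 1,780,000 mm².
w² = 1,780,000/√2, so w ≈ 1121.9 mm; long side = w√2 ≈ 1586.6 mm.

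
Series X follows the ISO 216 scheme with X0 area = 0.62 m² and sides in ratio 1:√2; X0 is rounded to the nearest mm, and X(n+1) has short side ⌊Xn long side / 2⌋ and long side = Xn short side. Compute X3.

Let X0's short side be w mm. w · w√2 = 0.62 m² = 620,000 mm², so w ≈ 662.1 mm and w√2 ≈ 936.4 mm → X0 = 662 × 936 mm.
X1: ⌊936/2⌋ × 662 = 468 × 662 mm
X2: ⌊662/2⌋ × 468 = 331 × 468 mm
X3: ⌊468/2⌋ × 331 = 234 × 331 mm

234 × 331 mm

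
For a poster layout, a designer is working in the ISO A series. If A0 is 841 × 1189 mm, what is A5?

A1: ⌊1189/2⌋ × 841 = 594 × 841 mm
A2: ⌊841/2⌋ × 594 = 420 × 594 mm
A3: ⌊594/2⌋ × 420 = 297 × 420 mm
A4: ⌊420/2⌋ × 297 = 210 × 297 mm
A5: ⌊297/2⌋ × 210 = 148 × 210 mm

148 × 210 mm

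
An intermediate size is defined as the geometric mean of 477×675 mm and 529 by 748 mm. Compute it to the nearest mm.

502 × 711 mm

Short side: √(477 · 529) = √252333 ≈ 502.3 → 502 mm
Long side: √(675 · 748) = √504900 ≈ 710.6 → 711 mm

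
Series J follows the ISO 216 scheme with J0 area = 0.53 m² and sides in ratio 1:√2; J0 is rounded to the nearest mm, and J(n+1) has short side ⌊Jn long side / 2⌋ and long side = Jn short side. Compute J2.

Let J0's short side be w mm. w · w√2 = 0.53 m² = 530,000 mm², so w ≈ 612.2 mm and w√2 ≈ 865.8 mm → J0 = 612 × 866 mm.
J1: ⌊866/2⌋ × 612 = 433 × 612 mm
J2: ⌊612/2⌋ × 433 = 306 × 433 mm

306 × 433 mm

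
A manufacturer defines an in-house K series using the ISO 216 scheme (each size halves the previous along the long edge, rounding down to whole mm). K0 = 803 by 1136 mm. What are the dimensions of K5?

142 × 200 mm

K1: ⌊1136/2⌋ × 803 = 568 × 803 mm
K2: ⌊803/2⌋ × 568 = 401 × 568 mm
K3: ⌊568/2⌋ × 401 = 284 × 401 mm
K4: ⌊401/2⌋ × 284 = 200 × 284 mm
K5: ⌊284/2⌋ × 200 = 142 × 200 mm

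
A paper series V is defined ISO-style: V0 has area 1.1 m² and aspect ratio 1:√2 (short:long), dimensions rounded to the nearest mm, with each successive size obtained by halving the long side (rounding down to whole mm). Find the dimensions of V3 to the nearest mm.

Let V0's short side be w mm. w · w√2 = 1.1 m² = 1,100,000 mm², so w ≈ 881.9 mm and w√2 ≈ 1247.3 mm → V0 = 882 × 1247 mm.
V1: ⌊1247/2⌋ × 882 = 623 × 882 mm
V2: ⌊882/2⌋ × 623 = 441 × 623 mm
V3: ⌊623/2⌋ × 441 = 311 × 441 mm

311 × 441 mm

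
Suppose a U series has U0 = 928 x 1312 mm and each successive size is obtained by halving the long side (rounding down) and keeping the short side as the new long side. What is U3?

U1: ⌊1312/2⌋ × 928 = 656 × 928 mm
U2: ⌊928/2⌋ × 656 = 464 × 656 mm
U3: ⌊656/2⌋ × 464 = 328 × 464 mm

328 × 464 mm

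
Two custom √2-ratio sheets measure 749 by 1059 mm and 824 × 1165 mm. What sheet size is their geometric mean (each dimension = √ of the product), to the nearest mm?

786 × 1111 mm

Short side: √(749 · 824) = √617176 ≈ 785.6 → 786 mm
Long side: √(1059 · 1165) = √1233735 ≈ 1110.7 → 1111 mm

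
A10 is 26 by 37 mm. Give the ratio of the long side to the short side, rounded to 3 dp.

37 / 26 = 1.423
ISO 216 targets √2 ≈ 1.414; the +0.009 deviation is from mm rounding.

1.423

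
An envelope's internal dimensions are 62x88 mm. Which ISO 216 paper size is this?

Aspect ratio 88/62 ≈ 1.419 — close to the ISO √2 ≈ 1.414.
In the B-series (B0 = 1000 × 1414 mm): B8 = 62 × 88 mm.

B8 (62 × 88 mm)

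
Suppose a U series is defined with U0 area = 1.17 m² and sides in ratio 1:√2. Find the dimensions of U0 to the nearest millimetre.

Let the short side be w mm. Then w · w√2 = 1.17 m² = 1,170,000 mm².
w² = 1,170,000/√2, so w ≈ 909.6 mm; long side = w√2 ≈ 1286.3 mm.

910 × 1286 mm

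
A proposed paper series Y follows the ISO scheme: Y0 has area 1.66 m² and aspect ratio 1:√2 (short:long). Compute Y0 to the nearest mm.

Let the short side be w mm. Then w · w√2 = 1.66 m² = 1,660,000 mm².
w² = 1,660,000/√2, so w ≈ 1083.4 mm; long side = w√2 ≈ 1532.2 mm.

1083 × 1532 mm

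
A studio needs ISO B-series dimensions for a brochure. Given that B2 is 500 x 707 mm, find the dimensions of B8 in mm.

62 × 88 mm

B3: ⌊707/2⌋ × 500 = 353 × 500 mm
B4: ⌊500/2⌋ × 353 = 250 × 353 mm
B5: ⌊353/2⌋ × 250 = 176 × 250 mm
B6: ⌊250/2⌋ × 176 = 125 × 176 mm
B7: ⌊176/2⌋ × 125 = 88 × 125 mm
B8: ⌊125/2⌋ × 88 = 62 × 88 mm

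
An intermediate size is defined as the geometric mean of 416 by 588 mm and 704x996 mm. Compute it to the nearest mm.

541 × 765 mm

Short side: √(416 · 704) = √292864 ≈ 541.2 → 541 mm
Long side: √(588 · 996) = √585648 ≈ 765.3 → 765 mm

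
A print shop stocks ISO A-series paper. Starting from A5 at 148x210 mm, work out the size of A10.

A6: ⌊210/2⌋ × 148 = 105 × 148 mm
A7: ⌊148/2⌋ × 105 = 74 × 105 mm
A8: ⌊105/2⌋ × 74 = 52 × 74 mm
A9: ⌊74/2⌋ × 52 = 37 × 52 mm
A10: ⌊52/2⌋ × 37 = 26 × 37 mm

26 × 37 mm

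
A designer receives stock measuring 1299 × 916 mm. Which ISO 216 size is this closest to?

Aspect ratio 1299/916 ≈ 1.418 — close to the ISO √2 ≈ 1.414.
In the C-series (envelope sizes, between A and B): C0 = 917 × 1297 mm.
Off by 3 mm total — nearest standard size.

C0 (917 × 1297 mm)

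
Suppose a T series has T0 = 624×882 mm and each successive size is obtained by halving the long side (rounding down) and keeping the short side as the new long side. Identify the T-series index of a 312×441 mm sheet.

T2

T0: 624 × 882 mm
T1: 441 × 624 mm
T2: 312 × 441 mm
T3: 220 × 312 mm
→ matches T2.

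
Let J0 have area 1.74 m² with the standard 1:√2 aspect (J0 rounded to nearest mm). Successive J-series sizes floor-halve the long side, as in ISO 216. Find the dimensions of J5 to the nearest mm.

196 × 277 mm

Let J0's short side be w mm. w · w√2 = 1.74 m² = 1,740,000 mm², so w ≈ 1109.2 mm and w√2 ≈ 1568.7 mm → J0 = 1109 × 1569 mm.
J1: ⌊1569/2⌋ × 1109 = 784 × 1109 mm
J2: ⌊1109/2⌋ × 784 = 554 × 784 mm
J3: ⌊784/2⌋ × 554 = 392 × 554 mm
J4: ⌊554/2⌋ × 392 = 277 × 392 mm
J5: ⌊392/2⌋ × 277 = 196 × 277 mm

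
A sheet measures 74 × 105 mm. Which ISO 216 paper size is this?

Aspect ratio 105/74 ≈ 1.419 — close to the ISO √2 ≈ 1.414.
In the A-series (A0 area = 1 m²): A7 = 74 × 105 mm.

A7 (74 × 105 mm)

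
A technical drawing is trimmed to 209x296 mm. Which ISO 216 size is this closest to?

Aspect ratio 296/209 ≈ 1.416 — close to the ISO √2 ≈ 1.414.
In the A-series (A0 area = 1 m²): A4 = 210 × 297 mm.
Off by 2 mm total — nearest standard size.

A4 (210 × 297 mm)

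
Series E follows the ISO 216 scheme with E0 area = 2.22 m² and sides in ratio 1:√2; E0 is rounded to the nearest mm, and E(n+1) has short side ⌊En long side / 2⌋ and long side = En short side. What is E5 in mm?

Let E0's short side be w mm. w · w√2 = 2.22 m² = 2,220,000 mm², so w ≈ 1252.9 mm and w√2 ≈ 1771.9 mm → E0 = 1253 × 1772 mm.
E1: ⌊1772/2⌋ × 1253 = 886 × 1253 mm
E2: ⌊1253/2⌋ × 886 = 626 × 886 mm
E3: ⌊886/2⌋ × 626 = 443 × 626 mm
E4: ⌊626/2⌋ × 443 = 313 × 443 mm
E5: ⌊443/2⌋ × 313 = 221 × 313 mm

221 × 313 mm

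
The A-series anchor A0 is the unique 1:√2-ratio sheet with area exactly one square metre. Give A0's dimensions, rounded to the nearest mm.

Let the short side be w mm. Then the long side is w√2 and w · w√2 = 10⁶ mm².
w² = 10⁶/√2, so w = 1000 / 2^(1/4) ≈ 840.9 mm; long side = 1000 · 2^(1/4) ≈ 1189.2 mm.

841 × 1189 mm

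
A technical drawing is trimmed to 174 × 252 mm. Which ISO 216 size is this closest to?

B5 (176 × 250 mm)

Aspect ratio 252/174 ≈ 1.448 (ISO target is √2 ≈ 1.414).
In the B-series (B0 = 1000 × 1414 mm): B5 = 176 × 250 mm.
Off by 4 mm total — nearest standard size.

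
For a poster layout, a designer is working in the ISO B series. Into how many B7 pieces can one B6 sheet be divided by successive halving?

2

Each ISO step halves the sheet: 1 × B6 → 2 × B7
From B6 to B7 is 1 halving step: 2^1 = 2.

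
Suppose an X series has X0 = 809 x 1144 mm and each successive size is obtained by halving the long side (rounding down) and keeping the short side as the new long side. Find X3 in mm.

X1: ⌊1144/2⌋ × 809 = 572 × 809 mm
X2: ⌊809/2⌋ × 572 = 404 × 572 mm
X3: ⌊572/2⌋ × 404 = 286 × 404 mm

286 × 404 mm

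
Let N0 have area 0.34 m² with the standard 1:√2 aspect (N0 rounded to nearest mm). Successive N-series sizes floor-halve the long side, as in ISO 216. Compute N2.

245 × 346 mm

Let N0's short side be w mm. w · w√2 = 0.34 m² = 340,000 mm², so w ≈ 490.3 mm and w√2 ≈ 693.4 mm → N0 = 490 × 693 mm.
N1: ⌊693/2⌋ × 490 = 346 × 490 mm
N2: ⌊490/2⌋ × 346 = 245 × 346 mm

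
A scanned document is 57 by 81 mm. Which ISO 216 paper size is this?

Aspect ratio 81/57 ≈ 1.421 — close to the ISO √2 ≈ 1.414.
In the C-series (envelope sizes, between A and B): C8 = 57 × 81 mm.

C8 (57 × 81 mm)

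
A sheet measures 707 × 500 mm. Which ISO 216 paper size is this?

B2 (500 × 707 mm)

Aspect ratio 707/500 ≈ 1.414 — close to the ISO √2 ≈ 1.414.
In the B-series (B0 = 1000 × 1414 mm): B2 = 500 × 707 mm.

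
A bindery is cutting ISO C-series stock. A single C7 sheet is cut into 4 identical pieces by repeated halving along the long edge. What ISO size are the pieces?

4 = 2^2, so 2 halving steps.
C7 → C8 → … → C9 after 2 steps.

C9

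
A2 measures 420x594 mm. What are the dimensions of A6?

105 × 148 mm

A3: ⌊594/2⌋ × 420 = 297 × 420 mm
A4: ⌊420/2⌋ × 297 = 210 × 297 mm
A5: ⌊297/2⌋ × 210 = 148 × 210 mm
A6: ⌊210/2⌋ × 148 = 105 × 148 mm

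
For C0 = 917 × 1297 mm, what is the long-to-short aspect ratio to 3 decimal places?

1.414

1297 / 917 = 1.414
Matches √2 ≈ 1.414 — the ISO 216 defining ratio.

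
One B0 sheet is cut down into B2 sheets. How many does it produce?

4

Each ISO step halves the sheet: 1 × B0 → 2 × B1 → 4 × B2
From B0 to B2 is 2 halving steps: 2^2 = 4.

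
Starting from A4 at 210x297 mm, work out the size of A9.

A5: ⌊297/2⌋ × 210 = 148 × 210 mm
A6: ⌊210/2⌋ × 148 = 105 × 148 mm
A7: ⌊148/2⌋ × 105 = 74 × 105 mm
A8: ⌊105/2⌋ × 74 = 52 × 74 mm
A9: ⌊74/2⌋ × 52 = 37 × 52 mm

37 × 52 mm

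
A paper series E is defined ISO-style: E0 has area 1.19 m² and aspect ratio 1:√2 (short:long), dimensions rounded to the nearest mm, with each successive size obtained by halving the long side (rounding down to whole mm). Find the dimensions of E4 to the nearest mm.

229 × 324 mm

Let E0's short side be w mm. w · w√2 = 1.19 m² = 1,190,000 mm², so w ≈ 917.3 mm and w√2 ≈ 1297.3 mm → E0 = 917 × 1297 mm.
E1: ⌊1297/2⌋ × 917 = 648 × 917 mm
E2: ⌊917/2⌋ × 648 = 458 × 648 mm
E3: ⌊648/2⌋ × 458 = 324 × 458 mm
E4: ⌊458/2⌋ × 324 = 229 × 324 mm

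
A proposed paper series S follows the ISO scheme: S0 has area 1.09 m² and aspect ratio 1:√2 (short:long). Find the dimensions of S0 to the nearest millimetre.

Let the short side be w mm. Then w · w√2 = 1.09 m² = 1,090,000 mm².
w² = 1,090,000/√2, so w ≈ 877.9 mm; long side = w√2 ≈ 1241.6 mm.

878 × 1242 mm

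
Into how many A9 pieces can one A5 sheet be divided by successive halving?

16

Each ISO step halves the sheet: 1 × A5 → 2 × A6 → 4 × A7 → 8 × A8 → …
From A5 to A9 is 4 halving steps: 2^4 = 16.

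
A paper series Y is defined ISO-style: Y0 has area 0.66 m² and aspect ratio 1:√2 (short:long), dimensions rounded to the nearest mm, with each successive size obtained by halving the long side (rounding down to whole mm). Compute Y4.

Let Y0's short side be w mm. w · w√2 = 0.66 m² = 660,000 mm², so w ≈ 683.1 mm and w√2 ≈ 966.1 mm → Y0 = 683 × 966 mm.
Y1: ⌊966/2⌋ × 683 = 483 × 683 mm
Y2: ⌊683/2⌋ × 483 = 341 × 483 mm
Y3: ⌊483/2⌋ × 341 = 241 × 341 mm
Y4: ⌊341/2⌋ × 241 = 170 × 241 mm

170 × 241 mm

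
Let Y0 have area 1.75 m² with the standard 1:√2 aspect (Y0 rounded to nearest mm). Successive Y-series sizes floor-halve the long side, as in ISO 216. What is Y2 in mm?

Let Y0's short side be w mm. w · w√2 = 1.75 m² = 1,750,000 mm², so w ≈ 1112.4 mm and w√2 ≈ 1573.2 mm → Y0 = 1112 × 1573 mm.
Y1: ⌊1573/2⌋ × 1112 = 786 × 1112 mm
Y2: ⌊1112/2⌋ × 786 = 556 × 786 mm

556 × 786 mm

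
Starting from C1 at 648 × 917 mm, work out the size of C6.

114 × 162 mm

C2: ⌊917/2⌋ × 648 = 458 × 648 mm
C3: ⌊648/2⌋ × 458 = 324 × 458 mm
C4: ⌊458/2⌋ × 324 = 229 × 324 mm
C5: ⌊324/2⌋ × 229 = 162 × 229 mm
C6: ⌊229/2⌋ × 162 = 114 × 162 mm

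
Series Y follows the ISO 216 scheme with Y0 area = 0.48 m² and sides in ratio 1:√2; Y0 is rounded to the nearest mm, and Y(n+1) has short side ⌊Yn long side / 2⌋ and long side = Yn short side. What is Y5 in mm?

103 × 145 mm

Let Y0's short side be w mm. w · w√2 = 0.48 m² = 480,000 mm², so w ≈ 582.6 mm and w√2 ≈ 823.9 mm → Y0 = 583 × 824 mm.
Y1: ⌊824/2⌋ × 583 = 412 × 583 mm
Y2: ⌊583/2⌋ × 412 = 291 × 412 mm
Y3: ⌊412/2⌋ × 291 = 206 × 291 mm
Y4: ⌊291/2⌋ × 206 = 145 × 206 mm
Y5: ⌊206/2⌋ × 145 = 103 × 145 mm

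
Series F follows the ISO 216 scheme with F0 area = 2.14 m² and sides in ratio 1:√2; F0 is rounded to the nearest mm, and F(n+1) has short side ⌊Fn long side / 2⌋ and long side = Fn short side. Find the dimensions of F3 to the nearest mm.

435 × 615 mm

Let F0's short side be w mm. w · w√2 = 2.14 m² = 2,140,000 mm², so w ≈ 1230.1 mm and w√2 ≈ 1739.7 mm → F0 = 1230 × 1740 mm.
F1: ⌊1740/2⌋ × 1230 = 870 × 1230 mm
F2: ⌊1230/2⌋ × 870 = 615 × 870 mm
F3: ⌊870/2⌋ × 615 = 435 × 615 mm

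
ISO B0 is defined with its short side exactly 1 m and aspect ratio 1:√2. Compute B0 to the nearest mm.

Short side = 1000 mm; long side = 1000√2 ≈ 1414.2 mm.

1000 × 1414 mm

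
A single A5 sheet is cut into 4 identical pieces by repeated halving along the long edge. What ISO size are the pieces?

A7

4 = 2^2, so 2 halving steps.
A5 → A6 → … → A7 after 2 steps.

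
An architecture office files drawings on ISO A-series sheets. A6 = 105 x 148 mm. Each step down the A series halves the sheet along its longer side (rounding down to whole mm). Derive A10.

26 × 37 mm

A7: ⌊148/2⌋ × 105 = 74 × 105 mm
A8: ⌊105/2⌋ × 74 = 52 × 74 mm
A9: ⌊74/2⌋ × 52 = 37 × 52 mm
A10: ⌊52/2⌋ × 37 = 26 × 37 mm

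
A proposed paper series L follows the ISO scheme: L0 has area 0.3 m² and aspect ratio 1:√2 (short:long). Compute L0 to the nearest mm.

Let the short side be w mm. Then w · w√2 = 0.3 m² = 300,000 mm².
w² = 300,000/√2, so w ≈ 460.6 mm; long side = w√2 ≈ 651.4 mm.

461 × 651 mm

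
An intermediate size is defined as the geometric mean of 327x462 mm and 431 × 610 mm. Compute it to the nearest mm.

375 × 531 mm

Short side: √(327 · 431) = √140937 ≈ 375.4 → 375 mm
Long side: √(462 · 610) = √281820 ≈ 530.9 → 531 mm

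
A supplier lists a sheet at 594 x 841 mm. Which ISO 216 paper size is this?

Aspect ratio 841/594 ≈ 1.416 — close to the ISO √2 ≈ 1.414.
In the A-series (A0 area = 1 m²): A1 = 594 × 841 mm.

A1 (594 × 841 mm)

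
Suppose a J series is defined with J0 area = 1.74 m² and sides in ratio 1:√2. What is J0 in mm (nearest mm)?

Let the short side be w mm. Then w · w√2 = 1.74 m² = 1,740,000 mm².
w² = 1,740,000/√2, so w ≈ 1109.2 mm; long side = w√2 ≈ 1568.7 mm.

1109 × 1569 mm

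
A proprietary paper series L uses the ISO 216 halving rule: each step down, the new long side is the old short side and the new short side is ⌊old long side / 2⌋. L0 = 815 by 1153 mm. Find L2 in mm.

407 × 576 mm

L1: ⌊1153/2⌋ × 815 = 576 × 815 mm
L2: ⌊815/2⌋ × 576 = 407 × 576 mm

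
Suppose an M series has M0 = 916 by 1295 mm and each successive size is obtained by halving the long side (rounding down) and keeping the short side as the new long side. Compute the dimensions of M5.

161 × 229 mm

M1 = 647 × 916 mm (from M0 by 1 halving).
M2: ⌊916/2⌋ × 647 = 458 × 647 mm
M3: ⌊647/2⌋ × 458 = 323 × 458 mm
M4: ⌊458/2⌋ × 323 = 229 × 323 mm
M5: ⌊323/2⌋ × 229 = 161 × 229 mm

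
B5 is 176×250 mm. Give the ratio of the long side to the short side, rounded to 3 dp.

250 / 176 = 1.420
ISO 216 targets √2 ≈ 1.414; the +0.006 deviation is from mm rounding.

1.420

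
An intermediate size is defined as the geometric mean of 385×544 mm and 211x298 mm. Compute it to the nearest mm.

285 × 403 mm

Short side: √(385 · 211) = √81235 ≈ 285.0 → 285 mm
Long side: √(544 · 298) = √162112 ≈ 402.6 → 403 mm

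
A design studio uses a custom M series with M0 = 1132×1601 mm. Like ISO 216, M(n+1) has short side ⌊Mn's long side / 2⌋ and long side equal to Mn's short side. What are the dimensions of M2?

566 × 800 mm

M1: ⌊1601/2⌋ × 1132 = 800 × 1132 mm
M2: ⌊1132/2⌋ × 800 = 566 × 800 mm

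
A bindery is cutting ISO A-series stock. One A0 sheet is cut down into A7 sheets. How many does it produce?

Each ISO step halves the sheet: 1 × A0 → 2 × A1 → 4 × A2 → 8 × A3 → …
From A0 to A7 is 7 halving steps: 2^7 = 128.

128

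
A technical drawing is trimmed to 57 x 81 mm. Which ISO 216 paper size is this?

Aspect ratio 81/57 ≈ 1.421 — close to the ISO √2 ≈ 1.414.
In the C-series (envelope sizes, between A and B): C8 = 57 × 81 mm.

C8 (57 × 81 mm)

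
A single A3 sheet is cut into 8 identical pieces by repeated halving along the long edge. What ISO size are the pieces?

8 = 2^3, so 3 halving steps.
A3 → A4 → … → A6 after 3 steps.

A6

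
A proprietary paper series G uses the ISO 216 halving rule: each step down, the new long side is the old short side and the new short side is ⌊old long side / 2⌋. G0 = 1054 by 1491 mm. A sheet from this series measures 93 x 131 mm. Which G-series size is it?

G7

G0: 1054 × 1491 mm
G1: 745 × 1054 mm
G2: 527 × 745 mm
G3: 372 × 527 mm
G4: 263 × 372 mm
G5: 186 × 263 mm
G6: 131 × 186 mm
G7: 93 × 131 mm
G8: 65 × 93 mm
→ matches G7.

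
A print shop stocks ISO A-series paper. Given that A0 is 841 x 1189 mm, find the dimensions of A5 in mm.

148 × 210 mm

A1: ⌊1189/2⌋ × 841 = 594 × 841 mm
A2: ⌊841/2⌋ × 594 = 420 × 594 mm
A3: ⌊594/2⌋ × 420 = 297 × 420 mm
A4: ⌊420/2⌋ × 297 = 210 × 297 mm
A5: ⌊297/2⌋ × 210 = 148 × 210 mm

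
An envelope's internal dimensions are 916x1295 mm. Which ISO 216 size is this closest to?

C0 (917 × 1297 mm)

Aspect ratio 1295/916 ≈ 1.414 — close to the ISO √2 ≈ 1.414.
In the C-series (envelope sizes, between A and B): C0 = 917 × 1297 mm.
Off by 3 mm total — nearest standard size.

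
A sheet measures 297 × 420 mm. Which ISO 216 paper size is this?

A3 (297 × 420 mm)

Aspect ratio 420/297 ≈ 1.414 — close to the ISO √2 ≈ 1.414.
In the A-series (A0 area = 1 m²): A3 = 297 × 420 mm.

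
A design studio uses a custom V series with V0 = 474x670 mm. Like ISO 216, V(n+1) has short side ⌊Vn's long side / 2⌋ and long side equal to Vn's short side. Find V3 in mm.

167 × 237 mm

V1: ⌊670/2⌋ × 474 = 335 × 474 mm
V2: ⌊474/2⌋ × 335 = 237 × 335 mm
V3: ⌊335/2⌋ × 237 = 167 × 237 mm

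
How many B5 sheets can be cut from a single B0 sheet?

B0 = 1000 × 1414 mm; B5 = 176 × 250 mm.
Each halving step doubles the count; 5 steps from B0 to B5.
2^5 = 32.

32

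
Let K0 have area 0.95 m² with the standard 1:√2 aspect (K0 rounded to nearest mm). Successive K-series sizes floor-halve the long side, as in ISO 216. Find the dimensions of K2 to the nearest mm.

410 × 579 mm

Let K0's short side be w mm. w · w√2 = 0.95 m² = 950,000 mm², so w ≈ 819.6 mm and w√2 ≈ 1159.1 mm → K0 = 820 × 1159 mm.
K1: ⌊1159/2⌋ × 820 = 579 × 820 mm
K2: ⌊820/2⌋ × 579 = 410 × 579 mm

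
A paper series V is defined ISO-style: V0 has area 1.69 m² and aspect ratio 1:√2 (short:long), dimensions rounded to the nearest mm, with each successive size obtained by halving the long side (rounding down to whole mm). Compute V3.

386 × 546 mm

Let V0's short side be w mm. w · w√2 = 1.69 m² = 1,690,000 mm², so w ≈ 1093.2 mm and w√2 ≈ 1546.0 mm → V0 = 1093 × 1546 mm.
V1: ⌊1546/2⌋ × 1093 = 773 × 1093 mm
V2: ⌊1093/2⌋ × 773 = 546 × 773 mm
V3: ⌊773/2⌋ × 546 = 386 × 546 mm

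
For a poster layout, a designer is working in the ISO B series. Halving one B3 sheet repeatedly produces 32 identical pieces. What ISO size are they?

B8

32 = 2^5, so 5 halving steps.
B3 → B4 → … → B8 after 5 steps.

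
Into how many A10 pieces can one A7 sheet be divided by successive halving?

8

A7 = 74 × 105 mm; A10 = 26 × 37 mm.
Each halving step doubles the count; 3 steps from A7 to A10.
2^3 = 8.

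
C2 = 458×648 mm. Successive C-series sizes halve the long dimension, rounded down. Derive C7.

C3: ⌊648/2⌋ × 458 = 324 × 458 mm
C4: ⌊458/2⌋ × 324 = 229 × 324 mm
C5: ⌊324/2⌋ × 229 = 162 × 229 mm
C6: ⌊229/2⌋ × 162 = 114 × 162 mm
C7: ⌊162/2⌋ × 114 = 81 × 114 mm

81 × 114 mm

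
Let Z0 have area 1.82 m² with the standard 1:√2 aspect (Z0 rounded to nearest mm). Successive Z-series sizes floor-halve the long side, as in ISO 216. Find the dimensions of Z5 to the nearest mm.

Let Z0's short side be w mm. w · w√2 = 1.82 m² = 1,820,000 mm², so w ≈ 1134.4 mm and w√2 ≈ 1604.3 mm → Z0 = 1134 × 1604 mm.
Z1: ⌊1604/2⌋ × 1134 = 802 × 1134 mm
Z2: ⌊1134/2⌋ × 802 = 567 × 802 mm
Z3: ⌊802/2⌋ × 567 = 401 × 567 mm
Z4: ⌊567/2⌋ × 401 = 283 × 401 mm
Z5: ⌊401/2⌋ × 283 = 200 × 283 mm

200 × 283 mm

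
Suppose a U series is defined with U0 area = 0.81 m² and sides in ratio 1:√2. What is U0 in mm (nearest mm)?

Let the short side be w mm. Then w · w√2 = 0.81 m² = 810,000 mm².
w² = 810,000/√2, so w ≈ 756.8 mm; long side = w√2 ≈ 1070.3 mm.

757 × 1070 mm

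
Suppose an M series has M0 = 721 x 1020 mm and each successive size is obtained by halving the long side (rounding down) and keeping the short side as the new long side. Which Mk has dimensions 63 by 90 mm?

M0: 721 × 1020 mm
M1: 510 × 721 mm
M2: 360 × 510 mm
M3: 255 × 360 mm
M4: 180 × 255 mm
M5: 127 × 180 mm
M6: 90 × 127 mm
M7: 63 × 90 mm
M8: 45 × 63 mm
→ matches M7.

M7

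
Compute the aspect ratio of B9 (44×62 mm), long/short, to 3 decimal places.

1.409

62 / 44 = 1.409
ISO 216 targets √2 ≈ 1.414; the -0.005 deviation is from mm rounding.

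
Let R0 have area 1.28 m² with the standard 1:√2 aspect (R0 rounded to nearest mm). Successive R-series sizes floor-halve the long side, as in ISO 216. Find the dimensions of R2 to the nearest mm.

475 × 672 mm

Let R0's short side be w mm. w · w√2 = 1.28 m² = 1,280,000 mm², so w ≈ 951.4 mm and w√2 ≈ 1345.4 mm → R0 = 951 × 1345 mm.
R1: ⌊1345/2⌋ × 951 = 672 × 951 mm
R2: ⌊951/2⌋ × 672 = 475 × 672 mm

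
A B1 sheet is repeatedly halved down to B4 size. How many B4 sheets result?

Each ISO step halves the sheet: 1 × B1 → 2 × B2 → 4 × B3 → 8 × B4
From B1 to B4 is 3 halving steps: 2^3 = 8.

8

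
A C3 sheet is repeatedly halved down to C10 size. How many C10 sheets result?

C3 = 324 × 458 mm; C10 = 28 × 40 mm.
Each halving step doubles the count; 7 steps from C3 to C10.
2^7 = 128.

128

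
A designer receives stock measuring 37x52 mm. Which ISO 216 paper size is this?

A9 (37 × 52 mm)

Aspect ratio 52/37 ≈ 1.405 — close to the ISO √2 ≈ 1.414.
In the A-series (A0 area = 1 m²): A9 = 37 × 52 mm.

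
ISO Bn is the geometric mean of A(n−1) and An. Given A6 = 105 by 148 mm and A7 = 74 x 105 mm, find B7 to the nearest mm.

Short side: √(105 · 74) = √7770 ≈ 88.1 → 88 mm
Long side: √(148 · 105) = √15540 ≈ 124.7 → 125 mm

88 × 125 mm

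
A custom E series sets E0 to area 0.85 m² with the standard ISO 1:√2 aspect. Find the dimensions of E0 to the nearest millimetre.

Let the short side be w mm. Then w · w√2 = 0.85 m² = 850,000 mm².
w² = 850,000/√2, so w ≈ 775.3 mm; long side = w√2 ≈ 1096.4 mm.

775 × 1096 mm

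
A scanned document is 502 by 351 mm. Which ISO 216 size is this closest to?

B3 (353 × 500 mm)

Aspect ratio 502/351 ≈ 1.430 (ISO target is √2 ≈ 1.414).
In the B-series (B0 = 1000 × 1414 mm): B3 = 353 × 500 mm.
Off by 4 mm total — nearest standard size.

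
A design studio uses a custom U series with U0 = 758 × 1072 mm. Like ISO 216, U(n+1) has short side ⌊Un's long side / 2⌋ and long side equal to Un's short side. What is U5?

U1: ⌊1072/2⌋ × 758 = 536 × 758 mm
U2: ⌊758/2⌋ × 536 = 379 × 536 mm
U3: ⌊536/2⌋ × 379 = 268 × 379 mm
U4: ⌊379/2⌋ × 268 = 189 × 268 mm
U5: ⌊268/2⌋ × 189 = 134 × 189 mm

134 × 189 mm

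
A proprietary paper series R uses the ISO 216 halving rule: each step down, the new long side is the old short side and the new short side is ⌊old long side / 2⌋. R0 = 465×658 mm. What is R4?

116 × 164 mm

R1: ⌊658/2⌋ × 465 = 329 × 465 mm
R2: ⌊465/2⌋ × 329 = 232 × 329 mm
R3: ⌊329/2⌋ × 232 = 164 × 232 mm
R4: ⌊232/2⌋ × 164 = 116 × 164 mm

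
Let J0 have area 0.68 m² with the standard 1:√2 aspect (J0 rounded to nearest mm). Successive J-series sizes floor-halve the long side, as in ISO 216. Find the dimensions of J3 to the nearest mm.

245 × 346 mm

Let J0's short side be w mm. w · w√2 = 0.68 m² = 680,000 mm², so w ≈ 693.4 mm and w√2 ≈ 980.6 mm → J0 = 693 × 981 mm.
J1: ⌊981/2⌋ × 693 = 490 × 693 mm
J2: ⌊693/2⌋ × 490 = 346 × 490 mm
J3: ⌊490/2⌋ × 346 = 245 × 346 mm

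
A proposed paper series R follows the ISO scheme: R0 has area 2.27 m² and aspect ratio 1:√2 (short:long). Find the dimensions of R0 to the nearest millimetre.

Let the short side be w mm. Then w · w√2 = 2.27 m² = 2,270,000 mm².
w² = 2,270,000/√2, so w ≈ 1266.9 mm; long side = w√2 ≈ 1791.7 mm.

1267 × 1792 mm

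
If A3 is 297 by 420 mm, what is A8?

A4: ⌊420/2⌋ × 297 = 210 × 297 mm
A5: ⌊297/2⌋ × 210 = 148 × 210 mm
A6: ⌊210/2⌋ × 148 = 105 × 148 mm
A7: ⌊148/2⌋ × 105 = 74 × 105 mm
A8: ⌊105/2⌋ × 74 = 52 × 74 mm

52 × 74 mm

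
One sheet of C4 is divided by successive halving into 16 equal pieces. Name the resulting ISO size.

16 = 2^4, so 4 halving steps.
C4 → C5 → … → C8 after 4 steps.

C8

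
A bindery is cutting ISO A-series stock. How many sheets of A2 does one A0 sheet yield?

4

A0 = 841 × 1189 mm; A2 = 420 × 594 mm.
Each halving step doubles the count; 2 steps from A0 to A2.
2^2 = 4.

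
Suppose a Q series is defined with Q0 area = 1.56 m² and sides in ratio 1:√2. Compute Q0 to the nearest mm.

Let the short side be w mm. Then w · w√2 = 1.56 m² = 1,560,000 mm².
w² = 1,560,000/√2, so w ≈ 1050.3 mm; long side = w√2 ≈ 1485.3 mm.

1050 × 1485 mm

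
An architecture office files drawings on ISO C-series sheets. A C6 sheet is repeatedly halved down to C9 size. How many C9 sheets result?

8

C6 = 114 × 162 mm; C9 = 40 × 57 mm.
Each halving step doubles the count; 3 steps from C6 to C9.
2^3 = 8.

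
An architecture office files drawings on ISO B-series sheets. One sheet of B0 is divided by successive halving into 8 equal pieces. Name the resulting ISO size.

B3

8 = 2^3, so 3 halving steps.
B0 → B1 → … → B3 after 3 steps.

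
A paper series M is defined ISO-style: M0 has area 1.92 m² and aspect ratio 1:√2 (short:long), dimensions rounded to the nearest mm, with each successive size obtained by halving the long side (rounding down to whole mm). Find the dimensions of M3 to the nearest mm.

412 × 582 mm

Let M0's short side be w mm. w · w√2 = 1.92 m² = 1,920,000 mm², so w ≈ 1165.2 mm and w√2 ≈ 1647.8 mm → M0 = 1165 × 1648 mm.
M1: ⌊1648/2⌋ × 1165 = 824 × 1165 mm
M2: ⌊1165/2⌋ × 824 = 582 × 824 mm
M3: ⌊824/2⌋ × 582 = 412 × 582 mm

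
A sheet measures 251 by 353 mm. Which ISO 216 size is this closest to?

Aspect ratio 353/251 ≈ 1.406 — close to the ISO √2 ≈ 1.414.
In the B-series (B0 = 1000 × 1414 mm): B4 = 250 × 353 mm.
Off by 1 mm total — nearest standard size.

B4 (250 × 353 mm)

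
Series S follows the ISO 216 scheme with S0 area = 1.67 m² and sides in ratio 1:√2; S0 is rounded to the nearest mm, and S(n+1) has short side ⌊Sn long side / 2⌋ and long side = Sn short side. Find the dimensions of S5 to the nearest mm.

Let S0's short side be w mm. w · w√2 = 1.67 m² = 1,670,000 mm², so w ≈ 1086.7 mm and w√2 ≈ 1536.8 mm → S0 = 1087 × 1537 mm.
S1: ⌊1537/2⌋ × 1087 = 768 × 1087 mm
S2: ⌊1087/2⌋ × 768 = 543 × 768 mm
S3: ⌊768/2⌋ × 543 = 384 × 543 mm
S4: ⌊543/2⌋ × 384 = 271 × 384 mm
S5: ⌊384/2⌋ × 271 = 192 × 271 mm

192 × 271 mm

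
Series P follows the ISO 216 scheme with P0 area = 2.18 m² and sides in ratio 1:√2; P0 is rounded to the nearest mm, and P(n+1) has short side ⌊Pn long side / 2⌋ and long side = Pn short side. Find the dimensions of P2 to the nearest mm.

621 × 878 mm

Let P0's short side be w mm. w · w√2 = 2.18 m² = 2,180,000 mm², so w ≈ 1241.6 mm and w√2 ≈ 1755.8 mm → P0 = 1242 × 1756 mm.
P1: ⌊1756/2⌋ × 1242 = 878 × 1242 mm
P2: ⌊1242/2⌋ × 878 = 621 × 878 mm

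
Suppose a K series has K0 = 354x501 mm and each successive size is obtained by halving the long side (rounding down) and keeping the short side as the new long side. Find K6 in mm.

K1: ⌊501/2⌋ × 354 = 250 × 354 mm
K2: ⌊354/2⌋ × 250 = 177 × 250 mm
K3: ⌊250/2⌋ × 177 = 125 × 177 mm
K4: ⌊177/2⌋ × 125 = 88 × 125 mm
K5: ⌊125/2⌋ × 88 = 62 × 88 mm
K6: ⌊88/2⌋ × 62 = 44 × 62 mm

44 × 62 mm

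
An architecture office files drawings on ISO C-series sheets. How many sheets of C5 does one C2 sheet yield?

C2 = 458 × 648 mm; C5 = 162 × 229 mm.
Each halving step doubles the count; 3 steps from C2 to C5.
2^3 = 8.

8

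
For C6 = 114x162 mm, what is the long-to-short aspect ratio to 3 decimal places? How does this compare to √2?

1.421

162 / 114 = 1.421
ISO 216 targets √2 ≈ 1.414; the +0.007 deviation is from mm rounding.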